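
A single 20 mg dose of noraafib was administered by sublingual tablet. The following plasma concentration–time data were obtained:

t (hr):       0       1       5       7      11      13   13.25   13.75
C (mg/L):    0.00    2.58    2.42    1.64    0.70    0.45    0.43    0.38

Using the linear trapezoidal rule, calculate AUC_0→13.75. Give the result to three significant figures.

Trapezoidal AUC_0→13.75:
  [0→1]: (0.00+2.58)/2 × 1 = 1.29
  [1→5]: (2.58+2.42)/2 × 4 = 10.0
  [5→7]: (2.42+1.64)/2 × 2 = 4.06
  [7→11]: (1.64+0.70)/2 × 4 = 4.68
  [11→13]: (0.70+0.45)/2 × 2 = 1.15
  [13→13.25]: (0.45+0.43)/2 × 0.25 = 0.11
  [13.25→13.75]: (0.43+0.38)/2 × 0.5 = 0.2025
  Sum = 21.4925 mg/L·hr

AUC = 21.5 mg/L·hr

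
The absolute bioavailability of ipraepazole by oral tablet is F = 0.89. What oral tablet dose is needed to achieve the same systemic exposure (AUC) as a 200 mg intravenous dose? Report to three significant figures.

For equal systemic exposure: F × D_ev = D_iv
D_ev = D_iv / F = 200 / 0.89 = 224.719 mg

D_oral = 225 mg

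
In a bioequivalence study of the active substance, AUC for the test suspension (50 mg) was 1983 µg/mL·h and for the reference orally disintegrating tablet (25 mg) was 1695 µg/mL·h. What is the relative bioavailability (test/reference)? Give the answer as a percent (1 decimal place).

F_rel = (AUC_test/D_test) / (AUC_ref/D_ref)
      = (1983/50) / (1695/25)
      = 39.66 / 67.8 = 0.5850 = 58.50%

F_rel = 58.5%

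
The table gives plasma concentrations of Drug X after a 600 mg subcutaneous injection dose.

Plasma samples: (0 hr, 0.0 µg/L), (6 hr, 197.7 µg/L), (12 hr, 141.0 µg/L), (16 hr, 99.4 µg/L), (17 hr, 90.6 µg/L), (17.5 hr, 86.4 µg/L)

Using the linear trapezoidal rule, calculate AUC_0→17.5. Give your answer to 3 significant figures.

Trapezoidal AUC_0→17.5:
  [0→6]: (0.0+197.7)/2 × 6 = 593.1
  [6→12]: (197.7+141.0)/2 × 6 = 1016.1
  [12→16]: (141.0+99.4)/2 × 4 = 480.8
  [16→17]: (99.4+90.6)/2 × 1 = 95.0
  [17→17.5]: (90.6+86.4)/2 × 0.5 = 44.25
  Sum = 2229.25 µg/L·hr

AUC = 2230 µg/L·hr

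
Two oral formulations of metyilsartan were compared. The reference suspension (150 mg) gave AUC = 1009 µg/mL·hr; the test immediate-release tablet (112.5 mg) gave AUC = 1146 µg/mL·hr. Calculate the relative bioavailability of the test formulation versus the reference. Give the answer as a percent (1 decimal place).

F_rel = 151.4%

F_rel = (AUC_test/D_test) / (AUC_ref/D_ref)
      = (1146/112.5) / (1009/150)
      = 10.1867 / 6.72667 = 1.5144 = 151.44%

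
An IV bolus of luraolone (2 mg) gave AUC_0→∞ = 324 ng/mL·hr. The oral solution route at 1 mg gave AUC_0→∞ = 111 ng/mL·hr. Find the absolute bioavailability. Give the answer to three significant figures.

F = 0.685

F = (AUC_ev / D_ev) / (AUC_iv / D_iv)
  = (111/1) / (324/2)
  = 111 / 162 = 0.6852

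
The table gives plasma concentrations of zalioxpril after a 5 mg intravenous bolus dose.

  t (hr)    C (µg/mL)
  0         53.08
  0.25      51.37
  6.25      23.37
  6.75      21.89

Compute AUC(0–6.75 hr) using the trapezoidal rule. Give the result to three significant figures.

Trapezoidal AUC_0→6.75:
  [0→0.25]: (53.08+51.37)/2 × 0.25 = 13.05625
  [0.25→6.25]: (51.37+23.37)/2 × 6 = 224.22
  [6.25→6.75]: (23.37+21.89)/2 × 0.5 = 11.315
  Sum = 248.59125 µg/mL·hr

AUC = 249 µg/mL·hr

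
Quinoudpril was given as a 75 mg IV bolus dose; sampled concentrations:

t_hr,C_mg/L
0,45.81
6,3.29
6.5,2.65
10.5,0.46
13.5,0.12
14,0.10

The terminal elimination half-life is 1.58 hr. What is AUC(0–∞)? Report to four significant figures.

AUC = 156.2 mg/L·hr

Trapezoidal AUC_0→14:
  [0→6]: (45.81+3.29)/2 × 6 = 147.3
  [6→6.5]: (3.29+2.65)/2 × 0.5 = 1.485
  [6.5→10.5]: (2.65+0.46)/2 × 4 = 6.22
  [10.5→13.5]: (0.46+0.12)/2 × 3 = 0.87
  [13.5→14]: (0.12+0.10)/2 × 0.5 = 0.055
  Sum = 155.93 mg/L·hr
k_e = ln2 / t½ = 0.693147 / 1.58 = 0.4387 hr^-1
Extrapolated tail: C_last / k_e = 0.10 / 0.4387 = 0.228
AUC_0→∞ = 155.93 + 0.228 = 156.158 mg/L·hr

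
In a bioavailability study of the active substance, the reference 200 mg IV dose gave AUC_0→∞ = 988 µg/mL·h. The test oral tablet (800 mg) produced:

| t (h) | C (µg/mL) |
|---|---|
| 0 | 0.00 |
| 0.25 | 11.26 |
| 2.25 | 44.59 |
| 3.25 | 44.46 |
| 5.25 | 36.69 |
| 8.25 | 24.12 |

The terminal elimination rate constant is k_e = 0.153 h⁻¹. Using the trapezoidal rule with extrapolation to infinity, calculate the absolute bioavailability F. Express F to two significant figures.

F = 0.11

Trapezoidal AUC_0→8.25 (oral tablet):
  [0→0.25]: (0.00+11.26)/2 × 0.25 = 1.4075
  [0.25→2.25]: (11.26+44.59)/2 × 2 = 55.85
  [2.25→3.25]: (44.59+44.46)/2 × 1 = 44.525
  [3.25→5.25]: (44.46+36.69)/2 × 2 = 81.15
  [5.25→8.25]: (36.69+24.12)/2 × 3 = 91.215
  Sum = 274.1475 µg/mL·h
Tail: C_last/k_e = 24.12/0.153 = 157.647
AUC_0→∞ (oral tablet) = 274.1475 + 157.647 = 431.7945 µg/mL·h
F = (AUC_ev/D_ev)/(AUC_iv/D_iv) = (431.7945/800)/(988/200) = 0.539743/4.94 = 0.1093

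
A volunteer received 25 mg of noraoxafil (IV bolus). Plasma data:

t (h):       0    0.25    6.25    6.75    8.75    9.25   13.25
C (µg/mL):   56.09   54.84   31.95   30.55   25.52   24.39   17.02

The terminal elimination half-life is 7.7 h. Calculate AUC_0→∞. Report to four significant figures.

Trapezoidal AUC_0→13.25:
  [0→0.25]: (56.09+54.84)/2 × 0.25 = 13.86625
  [0.25→6.25]: (54.84+31.95)/2 × 6 = 260.37
  [6.25→6.75]: (31.95+30.55)/2 × 0.5 = 15.625
  [6.75→8.75]: (30.55+25.52)/2 × 2 = 56.07
  [8.75→9.25]: (25.52+24.39)/2 × 0.5 = 12.4775
  [9.25→13.25]: (24.39+17.02)/2 × 4 = 82.82
  Sum = 441.22875 µg/mL·h
k_e = ln2 / t½ = 0.693147 / 7.7 = 0.0900 h^-1
Extrapolated tail: C_last / k_e = 17.02 / 0.09 = 189.111
AUC_0→∞ = 441.22875 + 189.111 = 630.33975 µg/mL·h

AUC = 630.3 µg/mL·h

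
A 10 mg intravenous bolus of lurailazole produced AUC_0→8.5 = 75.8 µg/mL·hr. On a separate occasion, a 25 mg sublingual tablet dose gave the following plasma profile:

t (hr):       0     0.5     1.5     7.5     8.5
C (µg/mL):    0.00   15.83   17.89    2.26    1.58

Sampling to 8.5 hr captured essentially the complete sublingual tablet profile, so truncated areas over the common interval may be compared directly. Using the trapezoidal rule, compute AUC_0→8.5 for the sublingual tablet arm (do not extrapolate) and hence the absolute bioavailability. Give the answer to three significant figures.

F = 0.439

Trapezoidal AUC_0→8.5 (sublingual tablet):
  [0→0.5]: (0.00+15.83)/2 × 0.5 = 3.9575
  [0.5→1.5]: (15.83+17.89)/2 × 1 = 16.86
  [1.5→7.5]: (17.89+2.26)/2 × 6 = 60.45
  [7.5→8.5]: (2.26+1.58)/2 × 1 = 1.92
  Sum = 83.1875 µg/mL·hr
F = (AUC_ev/D_ev)/(AUC_iv/D_iv) = (83.1875/25)/(75.8/10) = 3.3275/7.58 = 0.4390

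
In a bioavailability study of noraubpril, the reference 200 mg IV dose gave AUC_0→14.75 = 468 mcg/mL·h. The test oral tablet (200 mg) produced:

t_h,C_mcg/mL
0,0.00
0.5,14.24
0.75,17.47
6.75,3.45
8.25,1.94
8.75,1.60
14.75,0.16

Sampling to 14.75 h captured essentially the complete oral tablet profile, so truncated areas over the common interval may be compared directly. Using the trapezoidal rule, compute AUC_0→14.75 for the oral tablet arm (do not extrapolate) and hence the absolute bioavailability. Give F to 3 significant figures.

Trapezoidal AUC_0→14.75 (oral tablet):
  [0→0.5]: (0.00+14.24)/2 × 0.5 = 3.56
  [0.5→0.75]: (14.24+17.47)/2 × 0.25 = 3.96375
  [0.75→6.75]: (17.47+3.45)/2 × 6 = 62.76
  [6.75→8.25]: (3.45+1.94)/2 × 1.5 = 4.0425
  [8.25→8.75]: (1.94+1.60)/2 × 0.5 = 0.885
  [8.75→14.75]: (1.60+0.16)/2 × 6 = 5.28
  Sum = 80.49125 mcg/mL·h
F = (AUC_ev/D_ev)/(AUC_iv/D_iv) = (80.49125/200)/(468/200) = 0.40245625/2.34 = 0.1720

F = 0.172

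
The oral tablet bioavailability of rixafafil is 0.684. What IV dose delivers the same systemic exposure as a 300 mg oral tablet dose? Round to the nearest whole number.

D_iv = 205 mg

Systemic exposure from an extravascular dose = F × D_ev, so the equivalent IV dose is F × D_ev.
D_iv = F × D_ev = 0.684 × 300 = 205.2 mg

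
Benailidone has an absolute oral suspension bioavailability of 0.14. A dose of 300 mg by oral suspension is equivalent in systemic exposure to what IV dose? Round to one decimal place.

Systemic exposure from an extravascular dose = F × D_ev, so the equivalent IV dose is F × D_ev.
D_iv = F × D_ev = 0.14 × 300 = 42 mg

D_iv = 42.0 mg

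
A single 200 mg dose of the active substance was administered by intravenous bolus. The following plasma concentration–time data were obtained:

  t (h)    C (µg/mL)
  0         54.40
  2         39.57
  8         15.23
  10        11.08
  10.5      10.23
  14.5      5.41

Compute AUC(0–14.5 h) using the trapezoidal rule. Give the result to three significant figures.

AUC = 321 µg/mL·h

Trapezoidal AUC_0→14.5:
  [0→2]: (54.40+39.57)/2 × 2 = 93.97
  [2→8]: (39.57+15.23)/2 × 6 = 164.4
  [8→10]: (15.23+11.08)/2 × 2 = 26.31
  [10→10.5]: (11.08+10.23)/2 × 0.5 = 5.3275
  [10.5→14.5]: (10.23+5.41)/2 × 4 = 31.28
  Sum = 321.2875 µg/mL·h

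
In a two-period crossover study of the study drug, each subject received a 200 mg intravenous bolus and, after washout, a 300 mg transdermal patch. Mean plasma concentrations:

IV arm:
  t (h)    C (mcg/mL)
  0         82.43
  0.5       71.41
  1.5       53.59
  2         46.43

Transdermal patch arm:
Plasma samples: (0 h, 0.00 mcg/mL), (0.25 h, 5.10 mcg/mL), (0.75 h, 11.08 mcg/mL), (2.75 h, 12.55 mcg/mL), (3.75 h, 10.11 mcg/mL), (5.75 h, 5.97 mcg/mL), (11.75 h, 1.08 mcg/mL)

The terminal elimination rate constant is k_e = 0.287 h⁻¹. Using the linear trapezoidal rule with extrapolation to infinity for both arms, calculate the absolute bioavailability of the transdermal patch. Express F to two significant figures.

Trapezoidal AUC_0→2 (IV):
  [0→0.5]: (82.43+71.41)/2 × 0.5 = 38.46
  [0.5→1.5]: (71.41+53.59)/2 × 1 = 62.5
  [1.5→2]: (53.59+46.43)/2 × 0.5 = 25.005
  Sum = 125.965 mcg/mL·h
IV tail: 46.43/0.287 = 161.777; AUC_iv,0→∞ = 125.965 + 161.777 = 287.742 mcg/mL·h
Trapezoidal AUC_0→11.75 (transdermal patch):
  [0→0.25]: (0.00+5.10)/2 × 0.25 = 0.6375
  [0.25→0.75]: (5.10+11.08)/2 × 0.5 = 4.045
  [0.75→2.75]: (11.08+12.55)/2 × 2 = 23.63
  [2.75→3.75]: (12.55+10.11)/2 × 1 = 11.33
  [3.75→5.75]: (10.11+5.97)/2 × 2 = 16.08
  [5.75→11.75]: (5.97+1.08)/2 × 6 = 21.15
  Sum = 76.8725 mcg/mL·h
transdermal patch tail: 1.08/0.287 = 3.763; AUC_ev,0→∞ = 76.8725 + 3.763 = 80.6355 mcg/mL·h
F = (AUC_ev/D_ev)/(AUC_iv/D_iv) = (80.6355/300)/(287.742/200) = 0.268785/1.43871 = 0.1868

F = 0.19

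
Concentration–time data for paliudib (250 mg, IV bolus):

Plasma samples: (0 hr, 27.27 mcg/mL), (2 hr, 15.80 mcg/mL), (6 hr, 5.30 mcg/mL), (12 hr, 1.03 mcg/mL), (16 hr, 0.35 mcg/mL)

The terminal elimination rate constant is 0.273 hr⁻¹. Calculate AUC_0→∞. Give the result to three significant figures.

AUC = 108 mcg/mL·hr

Trapezoidal AUC_0→16:
  [0→2]: (27.27+15.80)/2 × 2 = 43.07
  [2→6]: (15.80+5.30)/2 × 4 = 42.2
  [6→12]: (5.30+1.03)/2 × 6 = 18.99
  [12→16]: (1.03+0.35)/2 × 4 = 2.76
  Sum = 107.02 mcg/mL·hr
Extrapolated tail: C_last / k_e = 0.35 / 0.273 = 1.282
AUC_0→∞ = 107.02 + 1.282 = 108.302 mcg/mL·hr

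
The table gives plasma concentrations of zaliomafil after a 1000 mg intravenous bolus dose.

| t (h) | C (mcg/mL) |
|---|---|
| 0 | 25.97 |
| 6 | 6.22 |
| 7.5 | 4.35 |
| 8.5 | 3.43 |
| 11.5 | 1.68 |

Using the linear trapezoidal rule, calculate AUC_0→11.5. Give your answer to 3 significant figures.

Trapezoidal AUC_0→11.5:
  [0→6]: (25.97+6.22)/2 × 6 = 96.57
  [6→7.5]: (6.22+4.35)/2 × 1.5 = 7.9275
  [7.5→8.5]: (4.35+3.43)/2 × 1 = 3.89
  [8.5→11.5]: (3.43+1.68)/2 × 3 = 7.665
  Sum = 116.0525 mcg/mL·h

AUC = 116 mcg/mL·h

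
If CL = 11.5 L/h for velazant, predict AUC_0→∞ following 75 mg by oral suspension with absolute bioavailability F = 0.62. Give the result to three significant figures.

AUC = 4.04 mg/L·h

AUC_0→∞ = F × Dose / CL
        = 0.62 × 75 / 11.5 = 4.04348 mg/L·h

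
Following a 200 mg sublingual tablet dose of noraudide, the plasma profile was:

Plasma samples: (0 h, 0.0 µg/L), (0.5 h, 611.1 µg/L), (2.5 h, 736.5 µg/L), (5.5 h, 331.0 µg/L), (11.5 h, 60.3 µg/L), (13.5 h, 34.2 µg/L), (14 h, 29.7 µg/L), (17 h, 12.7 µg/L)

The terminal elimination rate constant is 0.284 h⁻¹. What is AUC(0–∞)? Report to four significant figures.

Trapezoidal AUC_0→17:
  [0→0.5]: (0.0+611.1)/2 × 0.5 = 152.775
  [0.5→2.5]: (611.1+736.5)/2 × 2 = 1347.6
  [2.5→5.5]: (736.5+331.0)/2 × 3 = 1601.25
  [5.5→11.5]: (331.0+60.3)/2 × 6 = 1173.9
  [11.5→13.5]: (60.3+34.2)/2 × 2 = 94.5
  [13.5→14]: (34.2+29.7)/2 × 0.5 = 15.975
  [14→17]: (29.7+12.7)/2 × 3 = 63.6
  Sum = 4449.6 µg/L·h
Extrapolated tail: C_last / k_e = 12.7 / 0.284 = 44.718
AUC_0→∞ = 4449.6 + 44.718 = 4494.318 µg/L·h

AUC = 4494 µg/L·h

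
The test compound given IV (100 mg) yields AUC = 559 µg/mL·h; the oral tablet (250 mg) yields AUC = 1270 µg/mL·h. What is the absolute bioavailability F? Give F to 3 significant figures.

F = 0.909

F = (AUC_ev / D_ev) / (AUC_iv / D_iv)
  = (1270/250) / (559/100)
  = 5.08 / 5.59 = 0.9088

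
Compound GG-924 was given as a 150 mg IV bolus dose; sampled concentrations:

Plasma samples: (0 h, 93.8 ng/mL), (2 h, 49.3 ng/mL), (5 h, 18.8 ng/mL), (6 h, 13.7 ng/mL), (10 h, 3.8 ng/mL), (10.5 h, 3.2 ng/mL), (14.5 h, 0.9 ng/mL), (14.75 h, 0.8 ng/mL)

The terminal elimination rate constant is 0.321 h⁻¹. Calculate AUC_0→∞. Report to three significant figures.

AUC = 309 ng/mL·h

Trapezoidal AUC_0→14.75:
  [0→2]: (93.8+49.3)/2 × 2 = 143.1
  [2→5]: (49.3+18.8)/2 × 3 = 102.15
  [5→6]: (18.8+13.7)/2 × 1 = 16.25
  [6→10]: (13.7+3.8)/2 × 4 = 35.0
  [10→10.5]: (3.8+3.2)/2 × 0.5 = 1.75
  [10.5→14.5]: (3.2+0.9)/2 × 4 = 8.2
  [14.5→14.75]: (0.9+0.8)/2 × 0.25 = 0.2125
  Sum = 306.6625 ng/mL·h
Extrapolated tail: C_last / k_e = 0.8 / 0.321 = 2.492
AUC_0→∞ = 306.6625 + 2.492 = 309.1545 ng/mL·h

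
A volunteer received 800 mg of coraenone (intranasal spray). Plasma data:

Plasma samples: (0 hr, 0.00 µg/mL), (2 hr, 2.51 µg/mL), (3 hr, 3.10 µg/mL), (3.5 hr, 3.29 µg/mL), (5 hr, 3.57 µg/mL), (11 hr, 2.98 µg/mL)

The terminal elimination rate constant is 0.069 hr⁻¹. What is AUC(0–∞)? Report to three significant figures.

AUC = 74.9 µg/mL·hr

Trapezoidal AUC_0→11:
  [0→2]: (0.00+2.51)/2 × 2 = 2.51
  [2→3]: (2.51+3.10)/2 × 1 = 2.805
  [3→3.5]: (3.10+3.29)/2 × 0.5 = 1.5975
  [3.5→5]: (3.29+3.57)/2 × 1.5 = 5.145
  [5→11]: (3.57+2.98)/2 × 6 = 19.65
  Sum = 31.7075 µg/mL·hr
Extrapolated tail: C_last / k_e = 2.98 / 0.069 = 43.188
AUC_0→∞ = 31.7075 + 43.188 = 74.8955 µg/mL·hr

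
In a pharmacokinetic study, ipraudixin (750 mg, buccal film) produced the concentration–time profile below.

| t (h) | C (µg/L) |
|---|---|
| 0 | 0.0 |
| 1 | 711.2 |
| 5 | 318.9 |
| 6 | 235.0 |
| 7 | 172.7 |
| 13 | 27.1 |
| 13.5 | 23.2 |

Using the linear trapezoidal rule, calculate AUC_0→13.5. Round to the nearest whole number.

Trapezoidal AUC_0→13.5:
  [0→1]: (0.0+711.2)/2 × 1 = 355.6
  [1→5]: (711.2+318.9)/2 × 4 = 2060.2
  [5→6]: (318.9+235.0)/2 × 1 = 276.95
  [6→7]: (235.0+172.7)/2 × 1 = 203.85
  [7→13]: (172.7+27.1)/2 × 6 = 599.4
  [13→13.5]: (27.1+23.2)/2 × 0.5 = 12.575
  Sum = 3508.575 µg/L·h

AUC = 3509 µg/L·h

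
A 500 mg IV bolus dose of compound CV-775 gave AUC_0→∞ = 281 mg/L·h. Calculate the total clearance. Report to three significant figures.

CL = Dose_iv / AUC_0→∞
   = 500 / 281 = 1.77936 L/h

CL = 1.78 L/h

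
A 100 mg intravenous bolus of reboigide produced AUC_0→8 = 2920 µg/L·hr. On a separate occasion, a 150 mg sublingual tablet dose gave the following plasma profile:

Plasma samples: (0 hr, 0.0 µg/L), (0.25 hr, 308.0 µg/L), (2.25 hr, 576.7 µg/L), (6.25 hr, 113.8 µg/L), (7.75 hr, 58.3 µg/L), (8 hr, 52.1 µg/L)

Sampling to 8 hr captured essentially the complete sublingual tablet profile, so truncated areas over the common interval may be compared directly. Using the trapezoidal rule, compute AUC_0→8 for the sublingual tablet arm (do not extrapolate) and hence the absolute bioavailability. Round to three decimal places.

F = 0.559

Trapezoidal AUC_0→8 (sublingual tablet):
  [0→0.25]: (0.0+308.0)/2 × 0.25 = 38.5
  [0.25→2.25]: (308.0+576.7)/2 × 2 = 884.7
  [2.25→6.25]: (576.7+113.8)/2 × 4 = 1381.0
  [6.25→7.75]: (113.8+58.3)/2 × 1.5 = 129.075
  [7.75→8]: (58.3+52.1)/2 × 0.25 = 13.8
  Sum = 2447.075 µg/L·hr
F = (AUC_ev/D_ev)/(AUC_iv/D_iv) = (2447.075/150)/(2920/100) = 16.3138/29.2 = 0.5587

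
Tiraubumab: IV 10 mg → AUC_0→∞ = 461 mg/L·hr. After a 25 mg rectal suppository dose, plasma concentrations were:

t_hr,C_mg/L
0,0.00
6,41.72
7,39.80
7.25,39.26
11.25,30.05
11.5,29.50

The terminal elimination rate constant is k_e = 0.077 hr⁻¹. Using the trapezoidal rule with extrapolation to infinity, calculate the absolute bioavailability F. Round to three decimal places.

Trapezoidal AUC_0→11.5 (rectal suppository):
  [0→6]: (0.00+41.72)/2 × 6 = 125.16
  [6→7]: (41.72+39.80)/2 × 1 = 40.76
  [7→7.25]: (39.80+39.26)/2 × 0.25 = 9.8825
  [7.25→11.25]: (39.26+30.05)/2 × 4 = 138.62
  [11.25→11.5]: (30.05+29.50)/2 × 0.25 = 7.44375
  Sum = 321.86625 mg/L·hr
Tail: C_last/k_e = 29.50/0.077 = 383.117
AUC_0→∞ (rectal suppository) = 321.86625 + 383.117 = 704.98325 mg/L·hr
F = (AUC_ev/D_ev)/(AUC_iv/D_iv) = (704.98325/25)/(461/10) = 28.19933/46.1 = 0.6117

F = 0.612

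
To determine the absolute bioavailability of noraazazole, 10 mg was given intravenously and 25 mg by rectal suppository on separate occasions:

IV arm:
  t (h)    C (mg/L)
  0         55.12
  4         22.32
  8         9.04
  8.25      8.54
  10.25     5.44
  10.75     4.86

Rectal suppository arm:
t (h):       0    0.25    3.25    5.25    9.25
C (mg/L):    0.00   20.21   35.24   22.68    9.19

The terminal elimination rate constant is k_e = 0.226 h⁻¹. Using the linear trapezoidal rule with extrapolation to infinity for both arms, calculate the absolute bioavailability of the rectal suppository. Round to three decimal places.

Trapezoidal AUC_0→10.75 (IV):
  [0→4]: (55.12+22.32)/2 × 4 = 154.88
  [4→8]: (22.32+9.04)/2 × 4 = 62.72
  [8→8.25]: (9.04+8.54)/2 × 0.25 = 2.1975
  [8.25→10.25]: (8.54+5.44)/2 × 2 = 13.98
  [10.25→10.75]: (5.44+4.86)/2 × 0.5 = 2.575
  Sum = 236.3525 mg/L·h
IV tail: 4.86/0.226 = 21.504; AUC_iv,0→∞ = 236.3525 + 21.504 = 257.8565 mg/L·h
Trapezoidal AUC_0→9.25 (rectal suppository):
  [0→0.25]: (0.00+20.21)/2 × 0.25 = 2.52625
  [0.25→3.25]: (20.21+35.24)/2 × 3 = 83.175
  [3.25→5.25]: (35.24+22.68)/2 × 2 = 57.92
  [5.25→9.25]: (22.68+9.19)/2 × 4 = 63.74
  Sum = 207.36125 mg/L·h
rectal suppository tail: 9.19/0.226 = 40.664; AUC_ev,0→∞ = 207.36125 + 40.664 = 248.02525 mg/L·h
F = (AUC_ev/D_ev)/(AUC_iv/D_iv) = (248.02525/25)/(257.8565/10) = 9.92101/25.78565 = 0.3847

F = 0.385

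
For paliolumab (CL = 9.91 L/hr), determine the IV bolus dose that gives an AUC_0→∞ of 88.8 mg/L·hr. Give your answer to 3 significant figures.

Dose_iv = CL × AUC_0→∞
     = 9.91 × 88.8 = 880.008 mg

Dose = 880 mg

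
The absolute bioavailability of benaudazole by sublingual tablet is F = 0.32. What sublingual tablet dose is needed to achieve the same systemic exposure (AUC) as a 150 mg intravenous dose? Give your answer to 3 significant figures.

For equal systemic exposure: F × D_ev = D_iv
D_ev = D_iv / F = 150 / 0.32 = 468.75 mg

D_sublingual = 469 mg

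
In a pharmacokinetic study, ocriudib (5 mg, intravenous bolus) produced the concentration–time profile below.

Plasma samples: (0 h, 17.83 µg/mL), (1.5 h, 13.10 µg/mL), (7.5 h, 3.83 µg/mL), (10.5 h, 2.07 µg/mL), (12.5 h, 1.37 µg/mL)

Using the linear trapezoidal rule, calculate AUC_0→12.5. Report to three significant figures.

AUC = 86.3 µg/mL·h

Trapezoidal AUC_0→12.5:
  [0→1.5]: (17.83+13.10)/2 × 1.5 = 23.1975
  [1.5→7.5]: (13.10+3.83)/2 × 6 = 50.79
  [7.5→10.5]: (3.83+2.07)/2 × 3 = 8.85
  [10.5→12.5]: (2.07+1.37)/2 × 2 = 3.44
  Sum = 86.2775 µg/mL·h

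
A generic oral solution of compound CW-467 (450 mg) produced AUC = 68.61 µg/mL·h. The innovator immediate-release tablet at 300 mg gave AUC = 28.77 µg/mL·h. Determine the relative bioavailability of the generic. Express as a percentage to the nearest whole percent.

F_rel = (AUC_test/D_test) / (AUC_ref/D_ref)
      = (68.61/450) / (28.77/300)
      = 0.152467 / 0.0959 = 1.5899 = 158.99%

F_rel = 159%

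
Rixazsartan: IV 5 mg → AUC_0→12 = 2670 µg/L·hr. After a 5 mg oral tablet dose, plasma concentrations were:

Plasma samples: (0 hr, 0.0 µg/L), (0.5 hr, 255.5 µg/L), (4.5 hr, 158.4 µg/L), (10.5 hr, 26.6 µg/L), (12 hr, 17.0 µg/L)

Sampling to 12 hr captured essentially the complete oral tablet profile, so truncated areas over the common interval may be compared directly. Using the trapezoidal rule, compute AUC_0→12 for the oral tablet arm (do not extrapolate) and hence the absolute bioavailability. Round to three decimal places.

F = 0.554

Trapezoidal AUC_0→12 (oral tablet):
  [0→0.5]: (0.0+255.5)/2 × 0.5 = 63.875
  [0.5→4.5]: (255.5+158.4)/2 × 4 = 827.8
  [4.5→10.5]: (158.4+26.6)/2 × 6 = 555.0
  [10.5→12]: (26.6+17.0)/2 × 1.5 = 32.7
  Sum = 1479.375 µg/L·hr
F = (AUC_ev/D_ev)/(AUC_iv/D_iv) = (1479.375/5)/(2670/5) = 295.875/534 = 0.5541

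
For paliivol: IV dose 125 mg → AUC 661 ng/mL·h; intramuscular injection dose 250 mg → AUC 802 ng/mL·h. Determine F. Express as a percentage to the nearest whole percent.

F = 61%

F = (AUC_ev / D_ev) / (AUC_iv / D_iv)
  = (802/250) / (661/125)
  = 3.208 / 5.288 = 0.6067
  = 60.67%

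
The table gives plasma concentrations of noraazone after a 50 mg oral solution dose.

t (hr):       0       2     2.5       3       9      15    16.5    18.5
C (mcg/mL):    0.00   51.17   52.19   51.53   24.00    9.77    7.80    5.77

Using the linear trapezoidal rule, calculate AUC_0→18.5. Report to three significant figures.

Trapezoidal AUC_0→18.5:
  [0→2]: (0.00+51.17)/2 × 2 = 51.17
  [2→2.5]: (51.17+52.19)/2 × 0.5 = 25.84
  [2.5→3]: (52.19+51.53)/2 × 0.5 = 25.93
  [3→9]: (51.53+24.00)/2 × 6 = 226.59
  [9→15]: (24.00+9.77)/2 × 6 = 101.31
  [15→16.5]: (9.77+7.80)/2 × 1.5 = 13.1775
  [16.5→18.5]: (7.80+5.77)/2 × 2 = 13.57
  Sum = 457.5875 mcg/mL·hr

AUC = 458 mcg/mL·hr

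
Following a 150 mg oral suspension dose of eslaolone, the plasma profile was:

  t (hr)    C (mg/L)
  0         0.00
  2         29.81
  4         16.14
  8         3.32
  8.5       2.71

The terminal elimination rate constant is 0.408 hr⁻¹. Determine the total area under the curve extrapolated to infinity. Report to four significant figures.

AUC = 122.8 mg/L·hr

Trapezoidal AUC_0→8.5:
  [0→2]: (0.00+29.81)/2 × 2 = 29.81
  [2→4]: (29.81+16.14)/2 × 2 = 45.95
  [4→8]: (16.14+3.32)/2 × 4 = 38.92
  [8→8.5]: (3.32+2.71)/2 × 0.5 = 1.5075
  Sum = 116.1875 mg/L·hr
Extrapolated tail: C_last / k_e = 2.71 / 0.408 = 6.642
AUC_0→∞ = 116.1875 + 6.642 = 122.8295 mg/L·hr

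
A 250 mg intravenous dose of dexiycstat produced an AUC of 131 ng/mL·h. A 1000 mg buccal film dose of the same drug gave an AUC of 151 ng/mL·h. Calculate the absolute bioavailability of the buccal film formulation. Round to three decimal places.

F = (AUC_ev / D_ev) / (AUC_iv / D_iv)
  = (151/1000) / (131/250)
  = 0.151 / 0.524 = 0.2882

F = 0.288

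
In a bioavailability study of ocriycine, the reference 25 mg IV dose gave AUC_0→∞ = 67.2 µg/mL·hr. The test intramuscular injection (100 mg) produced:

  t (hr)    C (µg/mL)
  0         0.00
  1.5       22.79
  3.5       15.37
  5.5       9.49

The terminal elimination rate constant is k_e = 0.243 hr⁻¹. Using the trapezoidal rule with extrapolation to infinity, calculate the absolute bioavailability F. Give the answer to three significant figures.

F = 0.443

Trapezoidal AUC_0→5.5 (intramuscular injection):
  [0→1.5]: (0.00+22.79)/2 × 1.5 = 17.0925
  [1.5→3.5]: (22.79+15.37)/2 × 2 = 38.16
  [3.5→5.5]: (15.37+9.49)/2 × 2 = 24.86
  Sum = 80.1125 µg/mL·hr
Tail: C_last/k_e = 9.49/0.243 = 39.053
AUC_0→∞ (intramuscular injection) = 80.1125 + 39.053 = 119.1655 µg/mL·hr
F = (AUC_ev/D_ev)/(AUC_iv/D_iv) = (119.1655/100)/(67.2/25) = 1.191655/2.688 = 0.4433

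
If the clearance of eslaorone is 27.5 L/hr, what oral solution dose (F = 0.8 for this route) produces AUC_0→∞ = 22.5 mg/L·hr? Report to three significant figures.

Dose = 773 mg

Dose = CL × AUC_0→∞ / F
     = 27.5 × 22.5 / 0.8 = 773.4375 mg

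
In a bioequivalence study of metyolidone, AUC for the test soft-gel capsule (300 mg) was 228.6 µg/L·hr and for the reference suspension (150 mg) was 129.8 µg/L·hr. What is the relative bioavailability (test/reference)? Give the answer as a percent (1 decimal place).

F_rel = (AUC_test/D_test) / (AUC_ref/D_ref)
      = (228.6/300) / (129.8/150)
      = 0.762 / 0.865333 = 0.8806 = 88.06%

F_rel = 88.1%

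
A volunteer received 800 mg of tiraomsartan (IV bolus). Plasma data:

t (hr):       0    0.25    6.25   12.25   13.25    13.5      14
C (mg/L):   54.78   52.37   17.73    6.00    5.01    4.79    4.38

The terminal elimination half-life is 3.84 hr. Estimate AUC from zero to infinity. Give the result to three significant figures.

AUC = 328 mg/L·hr

Trapezoidal AUC_0→14:
  [0→0.25]: (54.78+52.37)/2 × 0.25 = 13.39375
  [0.25→6.25]: (52.37+17.73)/2 × 6 = 210.3
  [6.25→12.25]: (17.73+6.00)/2 × 6 = 71.19
  [12.25→13.25]: (6.00+5.01)/2 × 1 = 5.505
  [13.25→13.5]: (5.01+4.79)/2 × 0.25 = 1.225
  [13.5→14]: (4.79+4.38)/2 × 0.5 = 2.2925
  Sum = 303.90625 mg/L·hr
k_e = ln2 / t½ = 0.693147 / 3.84 = 0.1805 hr^-1
Extrapolated tail: C_last / k_e = 4.38 / 0.1805 = 24.266
AUC_0→∞ = 303.90625 + 24.266 = 328.17225 mg/L·hr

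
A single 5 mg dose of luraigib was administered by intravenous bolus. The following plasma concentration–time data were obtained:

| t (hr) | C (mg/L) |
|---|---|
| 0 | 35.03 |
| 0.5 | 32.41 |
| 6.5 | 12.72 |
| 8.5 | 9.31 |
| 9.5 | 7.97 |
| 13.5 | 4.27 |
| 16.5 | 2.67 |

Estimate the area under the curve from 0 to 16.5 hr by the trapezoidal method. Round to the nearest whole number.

Trapezoidal AUC_0→16.5:
  [0→0.5]: (35.03+32.41)/2 × 0.5 = 16.86
  [0.5→6.5]: (32.41+12.72)/2 × 6 = 135.39
  [6.5→8.5]: (12.72+9.31)/2 × 2 = 22.03
  [8.5→9.5]: (9.31+7.97)/2 × 1 = 8.64
  [9.5→13.5]: (7.97+4.27)/2 × 4 = 24.48
  [13.5→16.5]: (4.27+2.67)/2 × 3 = 10.41
  Sum = 217.81 mg/L·hr

AUC = 218 mg/L·hr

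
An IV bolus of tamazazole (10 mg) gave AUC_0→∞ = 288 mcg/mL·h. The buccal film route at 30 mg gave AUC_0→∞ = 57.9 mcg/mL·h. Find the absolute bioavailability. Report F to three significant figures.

F = 0.0670

F = (AUC_ev / D_ev) / (AUC_iv / D_iv)
  = (57.9/30) / (288/10)
  = 1.93 / 28.8 = 0.0670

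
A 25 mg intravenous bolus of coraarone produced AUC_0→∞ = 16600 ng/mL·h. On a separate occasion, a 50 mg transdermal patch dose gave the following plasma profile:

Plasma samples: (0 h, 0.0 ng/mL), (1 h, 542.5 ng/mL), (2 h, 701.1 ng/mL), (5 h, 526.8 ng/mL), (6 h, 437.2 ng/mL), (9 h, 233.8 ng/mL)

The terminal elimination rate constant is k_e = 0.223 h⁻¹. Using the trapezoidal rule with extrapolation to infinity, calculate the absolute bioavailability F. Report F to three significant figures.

F = 0.159

Trapezoidal AUC_0→9 (transdermal patch):
  [0→1]: (0.0+542.5)/2 × 1 = 271.25
  [1→2]: (542.5+701.1)/2 × 1 = 621.8
  [2→5]: (701.1+526.8)/2 × 3 = 1841.85
  [5→6]: (526.8+437.2)/2 × 1 = 482.0
  [6→9]: (437.2+233.8)/2 × 3 = 1006.5
  Sum = 4223.4 ng/mL·h
Tail: C_last/k_e = 233.8/0.223 = 1048.430
AUC_0→∞ (transdermal patch) = 4223.4 + 1048.430 = 5271.83 ng/mL·h
F = (AUC_ev/D_ev)/(AUC_iv/D_iv) = (5271.83/50)/(16600/25) = 105.4366/664 = 0.1588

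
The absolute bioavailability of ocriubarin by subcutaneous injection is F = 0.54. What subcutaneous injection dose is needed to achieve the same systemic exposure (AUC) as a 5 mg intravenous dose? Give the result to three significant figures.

D_subcutaneous = 9.26 mg

For equal systemic exposure: F × D_ev = D_iv
D_ev = D_iv / F = 5 / 0.54 = 9.25926 mg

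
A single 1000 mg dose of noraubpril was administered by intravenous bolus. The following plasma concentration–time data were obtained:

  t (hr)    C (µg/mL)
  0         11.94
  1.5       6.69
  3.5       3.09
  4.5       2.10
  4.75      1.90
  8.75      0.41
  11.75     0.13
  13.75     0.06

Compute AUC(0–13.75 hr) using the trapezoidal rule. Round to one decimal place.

Trapezoidal AUC_0→13.75:
  [0→1.5]: (11.94+6.69)/2 × 1.5 = 13.9725
  [1.5→3.5]: (6.69+3.09)/2 × 2 = 9.78
  [3.5→4.5]: (3.09+2.10)/2 × 1 = 2.595
  [4.5→4.75]: (2.10+1.90)/2 × 0.25 = 0.5
  [4.75→8.75]: (1.90+0.41)/2 × 4 = 4.62
  [8.75→11.75]: (0.41+0.13)/2 × 3 = 0.81
  [11.75→13.75]: (0.13+0.06)/2 × 2 = 0.19
  Sum = 32.4675 µg/mL·hr

AUC = 32.5 µg/mL·hr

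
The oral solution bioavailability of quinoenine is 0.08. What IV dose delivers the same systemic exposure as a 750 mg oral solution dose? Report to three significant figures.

Systemic exposure from an extravascular dose = F × D_ev, so the equivalent IV dose is F × D_ev.
D_iv = F × D_ev = 0.08 × 750 = 60 mg

D_iv = 60.0 mg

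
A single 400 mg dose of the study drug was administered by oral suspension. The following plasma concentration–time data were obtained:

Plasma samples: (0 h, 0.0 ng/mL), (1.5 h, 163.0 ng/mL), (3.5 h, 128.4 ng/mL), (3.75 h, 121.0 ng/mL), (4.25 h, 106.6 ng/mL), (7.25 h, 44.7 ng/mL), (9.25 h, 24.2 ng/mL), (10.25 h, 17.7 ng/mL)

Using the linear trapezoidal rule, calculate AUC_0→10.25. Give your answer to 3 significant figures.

Trapezoidal AUC_0→10.25:
  [0→1.5]: (0.0+163.0)/2 × 1.5 = 122.25
  [1.5→3.5]: (163.0+128.4)/2 × 2 = 291.4
  [3.5→3.75]: (128.4+121.0)/2 × 0.25 = 31.175
  [3.75→4.25]: (121.0+106.6)/2 × 0.5 = 56.9
  [4.25→7.25]: (106.6+44.7)/2 × 3 = 226.95
  [7.25→9.25]: (44.7+24.2)/2 × 2 = 68.9
  [9.25→10.25]: (24.2+17.7)/2 × 1 = 20.95
  Sum = 818.525 ng/mL·h

AUC = 819 ng/mL·h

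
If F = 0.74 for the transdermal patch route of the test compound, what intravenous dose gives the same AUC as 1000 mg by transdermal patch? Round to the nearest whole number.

Systemic exposure from an extravascular dose = F × D_ev, so the equivalent IV dose is F × D_ev.
D_iv = F × D_ev = 0.74 × 1000 = 740 mg

D_iv = 740 mg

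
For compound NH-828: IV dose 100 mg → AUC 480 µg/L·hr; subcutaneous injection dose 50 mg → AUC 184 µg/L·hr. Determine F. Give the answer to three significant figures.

F = 0.767

F = (AUC_ev / D_ev) / (AUC_iv / D_iv)
  = (184/50) / (480/100)
  = 3.68 / 4.8 = 0.7667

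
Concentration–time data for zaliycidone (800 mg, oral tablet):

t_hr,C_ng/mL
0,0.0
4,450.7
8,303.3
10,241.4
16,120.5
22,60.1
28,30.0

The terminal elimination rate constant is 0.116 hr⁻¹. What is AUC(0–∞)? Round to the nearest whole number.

Trapezoidal AUC_0→28:
  [0→4]: (0.0+450.7)/2 × 4 = 901.4
  [4→8]: (450.7+303.3)/2 × 4 = 1508.0
  [8→10]: (303.3+241.4)/2 × 2 = 544.7
  [10→16]: (241.4+120.5)/2 × 6 = 1085.7
  [16→22]: (120.5+60.1)/2 × 6 = 541.8
  [22→28]: (60.1+30.0)/2 × 6 = 270.3
  Sum = 4851.9 ng/mL·hr
Extrapolated tail: C_last / k_e = 30.0 / 0.116 = 258.621
AUC_0→∞ = 4851.9 + 258.621 = 5110.521 ng/mL·hr

AUC = 5111 ng/mL·hr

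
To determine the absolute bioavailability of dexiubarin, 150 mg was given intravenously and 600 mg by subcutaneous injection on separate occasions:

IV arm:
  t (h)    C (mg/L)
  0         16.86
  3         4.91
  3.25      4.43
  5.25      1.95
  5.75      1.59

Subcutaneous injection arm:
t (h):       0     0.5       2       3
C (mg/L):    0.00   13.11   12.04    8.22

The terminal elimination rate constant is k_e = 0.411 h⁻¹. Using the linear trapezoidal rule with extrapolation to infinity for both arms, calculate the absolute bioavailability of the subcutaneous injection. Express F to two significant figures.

F = 0.29

Trapezoidal AUC_0→5.75 (IV):
  [0→3]: (16.86+4.91)/2 × 3 = 32.655
  [3→3.25]: (4.91+4.43)/2 × 0.25 = 1.1675
  [3.25→5.25]: (4.43+1.95)/2 × 2 = 6.38
  [5.25→5.75]: (1.95+1.59)/2 × 0.5 = 0.885
  Sum = 41.0875 mg/L·h
IV tail: 1.59/0.411 = 3.869; AUC_iv,0→∞ = 41.0875 + 3.869 = 44.9565 mg/L·h
Trapezoidal AUC_0→3 (subcutaneous injection):
  [0→0.5]: (0.00+13.11)/2 × 0.5 = 3.2775
  [0.5→2]: (13.11+12.04)/2 × 1.5 = 18.8625
  [2→3]: (12.04+8.22)/2 × 1 = 10.13
  Sum = 32.27 mg/L·h
subcutaneous injection tail: 8.22/0.411 = 20.000; AUC_ev,0→∞ = 32.27 + 20.000 = 52.27 mg/L·h
F = (AUC_ev/D_ev)/(AUC_iv/D_iv) = (52.27/600)/(44.9565/150) = 0.0871167/0.29971 = 0.2907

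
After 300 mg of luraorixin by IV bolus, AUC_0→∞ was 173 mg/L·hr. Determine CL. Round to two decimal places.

CL = Dose_iv / AUC_0→∞
   = 300 / 173 = 1.7341 L/hr

CL = 1.73 L/hr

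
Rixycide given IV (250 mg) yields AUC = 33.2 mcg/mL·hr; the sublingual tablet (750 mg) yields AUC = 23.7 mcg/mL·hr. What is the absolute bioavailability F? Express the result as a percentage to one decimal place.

F = (AUC_ev / D_ev) / (AUC_iv / D_iv)
  = (23.7/750) / (33.2/250)
  = 0.0316 / 0.1328 = 0.2380
  = 23.80%

F = 23.8%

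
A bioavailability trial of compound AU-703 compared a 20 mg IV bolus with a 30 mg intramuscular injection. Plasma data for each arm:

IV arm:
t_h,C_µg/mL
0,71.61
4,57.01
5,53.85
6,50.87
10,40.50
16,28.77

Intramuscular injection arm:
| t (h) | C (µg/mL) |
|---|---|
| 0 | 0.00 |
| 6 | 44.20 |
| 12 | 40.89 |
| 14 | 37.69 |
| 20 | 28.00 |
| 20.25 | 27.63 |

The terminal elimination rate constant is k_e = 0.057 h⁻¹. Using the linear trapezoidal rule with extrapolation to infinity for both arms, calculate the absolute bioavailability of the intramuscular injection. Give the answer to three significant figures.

F = 0.611

Trapezoidal AUC_0→16 (IV):
  [0→4]: (71.61+57.01)/2 × 4 = 257.24
  [4→5]: (57.01+53.85)/2 × 1 = 55.43
  [5→6]: (53.85+50.87)/2 × 1 = 52.36
  [6→10]: (50.87+40.50)/2 × 4 = 182.74
  [10→16]: (40.50+28.77)/2 × 6 = 207.81
  Sum = 755.58 µg/mL·h
IV tail: 28.77/0.057 = 504.737; AUC_iv,0→∞ = 755.58 + 504.737 = 1260.317 µg/mL·h
Trapezoidal AUC_0→20.25 (intramuscular injection):
  [0→6]: (0.00+44.20)/2 × 6 = 132.6
  [6→12]: (44.20+40.89)/2 × 6 = 255.27
  [12→14]: (40.89+37.69)/2 × 2 = 78.58
  [14→20]: (37.69+28.00)/2 × 6 = 197.07
  [20→20.25]: (28.00+27.63)/2 × 0.25 = 6.95375
  Sum = 670.47375 µg/mL·h
intramuscular injection tail: 27.63/0.057 = 484.737; AUC_ev,0→∞ = 670.47375 + 484.737 = 1155.21075 µg/mL·h
F = (AUC_ev/D_ev)/(AUC_iv/D_iv) = (1155.21075/30)/(1260.317/20) = 38.507025/63.01585 = 0.6111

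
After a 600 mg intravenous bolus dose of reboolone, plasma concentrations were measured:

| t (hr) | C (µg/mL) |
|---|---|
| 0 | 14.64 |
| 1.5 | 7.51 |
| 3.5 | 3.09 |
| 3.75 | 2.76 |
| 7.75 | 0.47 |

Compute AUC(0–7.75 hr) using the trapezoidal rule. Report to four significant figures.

Trapezoidal AUC_0→7.75:
  [0→1.5]: (14.64+7.51)/2 × 1.5 = 16.6125
  [1.5→3.5]: (7.51+3.09)/2 × 2 = 10.6
  [3.5→3.75]: (3.09+2.76)/2 × 0.25 = 0.73125
  [3.75→7.75]: (2.76+0.47)/2 × 4 = 6.46
  Sum = 34.40375 µg/mL·hr

AUC = 34.40 µg/mL·hr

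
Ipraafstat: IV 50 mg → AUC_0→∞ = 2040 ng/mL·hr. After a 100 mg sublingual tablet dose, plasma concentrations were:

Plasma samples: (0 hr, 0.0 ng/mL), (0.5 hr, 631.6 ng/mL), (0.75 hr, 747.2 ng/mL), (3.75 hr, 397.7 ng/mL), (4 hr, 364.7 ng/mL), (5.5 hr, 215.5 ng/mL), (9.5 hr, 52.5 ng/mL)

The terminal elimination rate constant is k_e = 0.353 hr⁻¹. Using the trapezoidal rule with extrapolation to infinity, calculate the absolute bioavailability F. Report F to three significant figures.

Trapezoidal AUC_0→9.5 (sublingual tablet):
  [0→0.5]: (0.0+631.6)/2 × 0.5 = 157.9
  [0.5→0.75]: (631.6+747.2)/2 × 0.25 = 172.35
  [0.75→3.75]: (747.2+397.7)/2 × 3 = 1717.35
  [3.75→4]: (397.7+364.7)/2 × 0.25 = 95.3
  [4→5.5]: (364.7+215.5)/2 × 1.5 = 435.15
  [5.5→9.5]: (215.5+52.5)/2 × 4 = 536.0
  Sum = 3114.05 ng/mL·hr
Tail: C_last/k_e = 52.5/0.353 = 148.725
AUC_0→∞ (sublingual tablet) = 3114.05 + 148.725 = 3262.775 ng/mL·hr
F = (AUC_ev/D_ev)/(AUC_iv/D_iv) = (3262.775/100)/(2040/50) = 32.62775/40.8 = 0.7997

F = 0.800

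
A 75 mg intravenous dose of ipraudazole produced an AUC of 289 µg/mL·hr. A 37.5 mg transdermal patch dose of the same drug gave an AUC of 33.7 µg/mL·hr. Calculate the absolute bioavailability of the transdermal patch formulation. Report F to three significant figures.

F = (AUC_ev / D_ev) / (AUC_iv / D_iv)
  = (33.7/37.5) / (289/75)
  = 0.898667 / 3.85333 = 0.2332

F = 0.233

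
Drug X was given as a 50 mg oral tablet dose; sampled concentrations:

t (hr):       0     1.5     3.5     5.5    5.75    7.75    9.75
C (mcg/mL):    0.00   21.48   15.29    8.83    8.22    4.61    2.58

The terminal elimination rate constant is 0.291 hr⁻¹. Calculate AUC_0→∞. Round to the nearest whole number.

AUC = 108 mcg/mL·hr

Trapezoidal AUC_0→9.75:
  [0→1.5]: (0.00+21.48)/2 × 1.5 = 16.11
  [1.5→3.5]: (21.48+15.29)/2 × 2 = 36.77
  [3.5→5.5]: (15.29+8.83)/2 × 2 = 24.12
  [5.5→5.75]: (8.83+8.22)/2 × 0.25 = 2.13125
  [5.75→7.75]: (8.22+4.61)/2 × 2 = 12.83
  [7.75→9.75]: (4.61+2.58)/2 × 2 = 7.19
  Sum = 99.15125 mcg/mL·hr
Extrapolated tail: C_last / k_e = 2.58 / 0.291 = 8.866
AUC_0→∞ = 99.15125 + 8.866 = 108.01725 mcg/mL·hr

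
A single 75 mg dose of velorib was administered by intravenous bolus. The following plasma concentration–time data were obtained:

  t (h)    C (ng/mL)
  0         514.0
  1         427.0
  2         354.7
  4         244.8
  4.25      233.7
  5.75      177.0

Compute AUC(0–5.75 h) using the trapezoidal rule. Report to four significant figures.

Trapezoidal AUC_0→5.75:
  [0→1]: (514.0+427.0)/2 × 1 = 470.5
  [1→2]: (427.0+354.7)/2 × 1 = 390.85
  [2→4]: (354.7+244.8)/2 × 2 = 599.5
  [4→4.25]: (244.8+233.7)/2 × 0.25 = 59.8125
  [4.25→5.75]: (233.7+177.0)/2 × 1.5 = 308.025
  Sum = 1828.6875 ng/mL·h

AUC = 1829 ng/mL·h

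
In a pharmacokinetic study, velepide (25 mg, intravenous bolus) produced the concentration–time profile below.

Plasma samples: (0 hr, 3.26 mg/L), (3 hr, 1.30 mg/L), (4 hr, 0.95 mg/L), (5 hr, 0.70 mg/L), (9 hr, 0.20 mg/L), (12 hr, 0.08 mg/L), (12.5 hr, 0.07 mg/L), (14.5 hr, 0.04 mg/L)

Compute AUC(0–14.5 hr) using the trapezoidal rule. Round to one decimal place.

Trapezoidal AUC_0→14.5:
  [0→3]: (3.26+1.30)/2 × 3 = 6.84
  [3→4]: (1.30+0.95)/2 × 1 = 1.125
  [4→5]: (0.95+0.70)/2 × 1 = 0.825
  [5→9]: (0.70+0.20)/2 × 4 = 1.8
  [9→12]: (0.20+0.08)/2 × 3 = 0.42
  [12→12.5]: (0.08+0.07)/2 × 0.5 = 0.0375
  [12.5→14.5]: (0.07+0.04)/2 × 2 = 0.11
  Sum = 11.1575 mg/L·hr

AUC = 11.2 mg/L·hr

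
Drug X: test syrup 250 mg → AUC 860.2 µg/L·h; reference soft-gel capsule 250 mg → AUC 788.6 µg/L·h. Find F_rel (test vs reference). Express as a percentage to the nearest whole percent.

F_rel = (AUC_test/D_test) / (AUC_ref/D_ref)
      = (860.2/250) / (788.6/250)
      = 3.4408 / 3.1544 = 1.0908 = 109.08%

F_rel = 109%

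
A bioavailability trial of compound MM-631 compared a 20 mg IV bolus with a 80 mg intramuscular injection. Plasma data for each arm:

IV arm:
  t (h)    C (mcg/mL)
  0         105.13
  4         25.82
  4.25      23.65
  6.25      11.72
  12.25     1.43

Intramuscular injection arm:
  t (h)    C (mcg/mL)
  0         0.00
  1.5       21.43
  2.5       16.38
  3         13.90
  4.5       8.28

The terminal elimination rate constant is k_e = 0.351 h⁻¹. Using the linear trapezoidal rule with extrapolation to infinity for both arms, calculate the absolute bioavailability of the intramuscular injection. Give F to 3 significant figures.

Trapezoidal AUC_0→12.25 (IV):
  [0→4]: (105.13+25.82)/2 × 4 = 261.9
  [4→4.25]: (25.82+23.65)/2 × 0.25 = 6.18375
  [4.25→6.25]: (23.65+11.72)/2 × 2 = 35.37
  [6.25→12.25]: (11.72+1.43)/2 × 6 = 39.45
  Sum = 342.90375 mcg/mL·h
IV tail: 1.43/0.351 = 4.074; AUC_iv,0→∞ = 342.90375 + 4.074 = 346.97775 mcg/mL·h
Trapezoidal AUC_0→4.5 (intramuscular injection):
  [0→1.5]: (0.00+21.43)/2 × 1.5 = 16.0725
  [1.5→2.5]: (21.43+16.38)/2 × 1 = 18.905
  [2.5→3]: (16.38+13.90)/2 × 0.5 = 7.57
  [3→4.5]: (13.90+8.28)/2 × 1.5 = 16.635
  Sum = 59.1825 mcg/mL·h
intramuscular injection tail: 8.28/0.351 = 23.590; AUC_ev,0→∞ = 59.1825 + 23.590 = 82.7725 mcg/mL·h
F = (AUC_ev/D_ev)/(AUC_iv/D_iv) = (82.7725/80)/(346.97775/20) = 1.03466/17.3489 = 0.0596

F = 0.0596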